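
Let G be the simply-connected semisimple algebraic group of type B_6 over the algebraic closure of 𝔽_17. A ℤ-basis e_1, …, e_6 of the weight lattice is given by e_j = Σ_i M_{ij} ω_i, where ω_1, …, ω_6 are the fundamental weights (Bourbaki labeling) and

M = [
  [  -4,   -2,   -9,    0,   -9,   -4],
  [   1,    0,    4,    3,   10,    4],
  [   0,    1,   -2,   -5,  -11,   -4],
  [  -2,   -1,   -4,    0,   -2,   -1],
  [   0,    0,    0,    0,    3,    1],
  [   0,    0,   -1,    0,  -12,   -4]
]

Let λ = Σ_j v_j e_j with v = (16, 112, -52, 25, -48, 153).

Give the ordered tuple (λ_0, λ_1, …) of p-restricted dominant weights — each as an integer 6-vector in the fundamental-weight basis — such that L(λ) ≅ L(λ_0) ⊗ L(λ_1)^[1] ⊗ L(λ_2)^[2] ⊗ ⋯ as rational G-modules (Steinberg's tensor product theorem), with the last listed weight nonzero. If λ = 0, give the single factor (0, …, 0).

Change of basis e → ω: c = M·v where v = (16, 112, -52, 25, -48, 153):
  c_1 = (-4)·(16) + (-2)·(112) + (-9)·(-52) + 0·25 + (-9)·(-48) + (-4)·(153) = 0
  c_2 = 1·16 + 0·112 + (4)·(-52) + 3·25 + (10)·(-48) + 4·153 = 15
  c_3 = 0·16 + 1·112 + (-2)·(-52) + (-5)·(25) + (-11)·(-48) + (-4)·(153) = 7
  c_4 = (-2)·(16) + (-1)·(112) + (-4)·(-52) + 0·25 + (-2)·(-48) + (-1)·(153) = 7
  c_5 = 0·16 + 0·112 + (0)·(-52) + 0·25 + (3)·(-48) + 1·153 = 9
  c_6 = 0·16 + 0·112 + (-1)·(-52) + 0·25 + (-12)·(-48) + (-4)·(153) = 16
p = 17; digits c_i = Σ_j d_{ij}·17^j, 0 ≤ d_{ij} < 17:
  c_1 = 0
  c_2 = 15 = 15·17^0
  c_3 = 7 = 7·17^0
  c_4 = 7 = 7·17^0
  c_5 = 9 = 9·17^0
  c_6 = 16 = 16·17^0
λ_0 = (0, 15, 7, 7, 9, 16)

((0, 15, 7, 7, 9, 16),)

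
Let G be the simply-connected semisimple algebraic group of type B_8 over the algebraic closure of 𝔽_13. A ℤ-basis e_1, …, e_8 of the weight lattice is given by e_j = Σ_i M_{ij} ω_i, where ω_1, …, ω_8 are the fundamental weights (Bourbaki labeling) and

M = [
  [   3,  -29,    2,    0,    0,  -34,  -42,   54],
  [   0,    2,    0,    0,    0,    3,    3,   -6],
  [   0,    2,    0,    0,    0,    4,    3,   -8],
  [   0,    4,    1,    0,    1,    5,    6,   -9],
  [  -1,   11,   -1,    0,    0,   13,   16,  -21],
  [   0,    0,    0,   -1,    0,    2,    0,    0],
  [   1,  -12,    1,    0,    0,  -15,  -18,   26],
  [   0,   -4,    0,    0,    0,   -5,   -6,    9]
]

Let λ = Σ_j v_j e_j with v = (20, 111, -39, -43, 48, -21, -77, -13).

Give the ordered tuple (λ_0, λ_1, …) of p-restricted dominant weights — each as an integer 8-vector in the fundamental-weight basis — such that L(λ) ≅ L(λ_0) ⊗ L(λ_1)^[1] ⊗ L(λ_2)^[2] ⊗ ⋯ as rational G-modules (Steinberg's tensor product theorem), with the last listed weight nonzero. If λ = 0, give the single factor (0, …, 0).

In the fundamental-weight basis, λ has coordinates c = M·v (v = (20, 111, -39, -43, 48, -21, -77, -13)):
  c_1 = 3*20 + -29*111 + 2*-39 + 0*-43 + 0*48 + -34*-21 + -42*-77 + 54*-13 = 9
  c_2 = 0*20 + 2*111 + 0*-39 + 0*-43 + 0*48 + 3*-21 + 3*-77 + -6*-13 = 6
  c_3 = 0*20 + 2*111 + 0*-39 + 0*-43 + 0*48 + 4*-21 + 3*-77 + -8*-13 = 11
  c_4 = 0*20 + 4*111 + 1*-39 + 0*-43 + 1*48 + 5*-21 + 6*-77 + -9*-13 = 3
  c_5 = -1*20 + 11*111 + -1*-39 + 0*-43 + 0*48 + 13*-21 + 16*-77 + -21*-13 = 8
  c_6 = 0*20 + 0*111 + 0*-39 + -1*-43 + 0*48 + 2*-21 + 0*-77 + 0*-13 = 1
  c_7 = 1*20 + -12*111 + 1*-39 + 0*-43 + 0*48 + -15*-21 + -18*-77 + 26*-13 = 12
  c_8 = 0*20 + -4*111 + 0*-39 + 0*-43 + 0*48 + -5*-21 + -6*-77 + 9*-13 = 6
Base-13 expansion of each c_i:
  c_1 = 9 = 9·13^0
  c_2 = 6 = 6·13^0
  c_3 = 11 = 11·13^0
  c_4 = 3 = 3·13^0
  c_5 = 8 = 8·13^0
  c_6 = 1 = 1·13^0
  c_7 = 12 = 12·13^0
  c_8 = 6 = 6·13^0
p-restricted factor λ_0 = (9, 6, 11, 3, 8, 1, 12, 6)

((9, 6, 11, 3, 8, 1, 12, 6),)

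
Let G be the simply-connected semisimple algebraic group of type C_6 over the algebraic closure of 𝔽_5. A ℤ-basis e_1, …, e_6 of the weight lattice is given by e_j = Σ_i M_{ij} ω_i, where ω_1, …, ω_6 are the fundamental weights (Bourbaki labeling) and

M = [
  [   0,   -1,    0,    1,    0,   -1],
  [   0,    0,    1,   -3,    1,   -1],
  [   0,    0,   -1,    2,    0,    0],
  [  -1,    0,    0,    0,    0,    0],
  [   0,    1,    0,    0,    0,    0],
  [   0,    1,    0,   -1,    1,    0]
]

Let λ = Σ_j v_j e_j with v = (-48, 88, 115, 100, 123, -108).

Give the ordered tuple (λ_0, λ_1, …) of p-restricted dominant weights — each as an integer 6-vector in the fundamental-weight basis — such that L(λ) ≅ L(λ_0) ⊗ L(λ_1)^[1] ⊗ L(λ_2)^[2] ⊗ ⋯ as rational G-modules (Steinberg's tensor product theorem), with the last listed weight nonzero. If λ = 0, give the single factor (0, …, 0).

((0, 1, 0, 3, 3, 1), (4, 4, 2, 4, 2, 2), (4, 1, 3, 1, 3, 4))

In the fundamental-weight basis, λ has coordinates c = M·v (v = (-48, 88, 115, 100, 123, -108)):
  c_1 = 0*-48 + -1*88 + 0*115 + 1*100 + 0*123 + -1*-108 = 120
  c_2 = 0*-48 + 0*88 + 1*115 + -3*100 + 1*123 + -1*-108 = 46
  c_3 = 0*-48 + 0*88 + -1*115 + 2*100 + 0*123 + 0*-108 = 85
  c_4 = -1*-48 + 0*88 + 0*115 + 0*100 + 0*123 + 0*-108 = 48
  c_5 = 0*-48 + 1*88 + 0*115 + 0*100 + 0*123 + 0*-108 = 88
  c_6 = 0*-48 + 1*88 + 0*115 + -1*100 + 1*123 + 0*-108 = 111
p = 5; digits c_i = Σ_j d_{ij}·5^j, 0 ≤ d_{ij} < 5:
  c_1 = 120 = 0·5^0 + 4·5^1 + 4·5^2
  c_2 = 46 = 1·5^0 + 4·5^1 + 1·5^2
  c_3 = 85 = 0·5^0 + 2·5^1 + 3·5^2
  c_4 = 48 = 3·5^0 + 4·5^1 + 1·5^2
  c_5 = 88 = 3·5^0 + 2·5^1 + 3·5^2
  c_6 = 111 = 1·5^0 + 2·5^1 + 4·5^2
p-restricted factor λ_0 = (0, 1, 0, 3, 3, 1)
p-restricted factor λ_1 = (4, 4, 2, 4, 2, 2)
p-restricted factor λ_2 = (4, 1, 3, 1, 3, 4)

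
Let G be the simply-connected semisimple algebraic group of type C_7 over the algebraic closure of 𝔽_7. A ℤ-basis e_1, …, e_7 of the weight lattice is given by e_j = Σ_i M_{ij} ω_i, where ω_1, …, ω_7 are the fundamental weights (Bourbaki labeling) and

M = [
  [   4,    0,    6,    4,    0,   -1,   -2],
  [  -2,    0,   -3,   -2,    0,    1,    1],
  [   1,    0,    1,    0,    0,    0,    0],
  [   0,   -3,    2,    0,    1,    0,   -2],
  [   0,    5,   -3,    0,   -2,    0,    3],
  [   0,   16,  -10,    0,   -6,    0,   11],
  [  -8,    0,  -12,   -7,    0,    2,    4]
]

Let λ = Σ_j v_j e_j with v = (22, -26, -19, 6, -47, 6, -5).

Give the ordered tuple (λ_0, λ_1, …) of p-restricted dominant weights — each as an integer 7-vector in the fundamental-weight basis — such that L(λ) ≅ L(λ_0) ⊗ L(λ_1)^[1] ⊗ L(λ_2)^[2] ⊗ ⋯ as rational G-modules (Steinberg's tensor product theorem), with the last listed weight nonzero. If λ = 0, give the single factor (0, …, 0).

((2, 2, 3, 3, 6, 1, 2),)

In the fundamental-weight basis, λ has coordinates c = M·v (v = (22, -26, -19, 6, -47, 6, -5)):
  c_1 = (4)·(22) + (0)·(-26) + (6)·(-19) + (4)·(6) + (0)·(-47) + (-1)·(6) + (-2)·(-5) = 2
  c_2 = (-2)·(22) + (0)·(-26) + (-3)·(-19) + (-2)·(6) + (0)·(-47) + (1)·(6) + (1)·(-5) = 2
  c_3 = (1)·(22) + (0)·(-26) + (1)·(-19) + (0)·(6) + (0)·(-47) + (0)·(6) + (0)·(-5) = 3
  c_4 = (0)·(22) + (-3)·(-26) + (2)·(-19) + (0)·(6) + (1)·(-47) + (0)·(6) + (-2)·(-5) = 3
  c_5 = (0)·(22) + (5)·(-26) + (-3)·(-19) + (0)·(6) + (-2)·(-47) + (0)·(6) + (3)·(-5) = 6
  c_6 = (0)·(22) + (16)·(-26) + (-10)·(-19) + (0)·(6) + (-6)·(-47) + (0)·(6) + (11)·(-5) = 1
  c_7 = (-8)·(22) + (0)·(-26) + (-12)·(-19) + (-7)·(6) + (0)·(-47) + (2)·(6) + (4)·(-5) = 2
Writing each c_i in base p = 7:
  c_1 = 2 = 2·7^0
  c_2 = 2 = 2·7^0
  c_3 = 3 = 3·7^0
  c_4 = 3 = 3·7^0
  c_5 = 6 = 6·7^0
  c_6 = 1 = 1·7^0
  c_7 = 2 = 2·7^0
λ_0 = (2, 2, 3, 3, 6, 1, 2)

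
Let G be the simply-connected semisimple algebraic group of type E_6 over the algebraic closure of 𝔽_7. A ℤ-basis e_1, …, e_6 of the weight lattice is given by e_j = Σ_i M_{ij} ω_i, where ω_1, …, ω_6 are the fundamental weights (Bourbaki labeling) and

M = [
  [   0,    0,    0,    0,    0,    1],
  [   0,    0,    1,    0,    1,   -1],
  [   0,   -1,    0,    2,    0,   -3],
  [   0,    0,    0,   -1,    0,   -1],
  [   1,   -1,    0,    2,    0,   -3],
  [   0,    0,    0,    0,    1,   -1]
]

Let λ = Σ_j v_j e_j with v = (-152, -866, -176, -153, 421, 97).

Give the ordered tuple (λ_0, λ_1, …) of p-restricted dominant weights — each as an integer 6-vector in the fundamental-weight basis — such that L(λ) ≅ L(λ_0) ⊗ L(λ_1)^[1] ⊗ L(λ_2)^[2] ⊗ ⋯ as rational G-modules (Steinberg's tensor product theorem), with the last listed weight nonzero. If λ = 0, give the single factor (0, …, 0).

((6, 1, 3, 0, 5, 2), (6, 0, 3, 1, 2, 4), (1, 3, 5, 1, 2, 6))

Change of basis e → ω: c = M·v where v = (-152, -866, -176, -153, 421, 97):
  c_1 = (0)·(-152) + (0)·(-866) + (0)·(-176) + (0)·(-153) + 0·421 + 1·97 = 97
  c_2 = (0)·(-152) + (0)·(-866) + (1)·(-176) + (0)·(-153) + 1·421 + (-1)·(97) = 148
  c_3 = (0)·(-152) + (-1)·(-866) + (0)·(-176) + (2)·(-153) + 0·421 + (-3)·(97) = 269
  c_4 = (0)·(-152) + (0)·(-866) + (0)·(-176) + (-1)·(-153) + 0·421 + (-1)·(97) = 56
  c_5 = (1)·(-152) + (-1)·(-866) + (0)·(-176) + (2)·(-153) + 0·421 + (-3)·(97) = 117
  c_6 = (0)·(-152) + (0)·(-866) + (0)·(-176) + (0)·(-153) + 1·421 + (-1)·(97) = 324
Base-7 expansion of each c_i:
  c_1 = 97 = 6·7^0 + 6·7^1 + 1·7^2
  c_2 = 148 = 1·7^0 + 0·7^1 + 3·7^2
  c_3 = 269 = 3·7^0 + 3·7^1 + 5·7^2
  c_4 = 56 = 0·7^0 + 1·7^1 + 1·7^2
  c_5 = 117 = 5·7^0 + 2·7^1 + 2·7^2
  c_6 = 324 = 2·7^0 + 4·7^1 + 6·7^2
Factor λ_0 = (6, 1, 3, 0, 5, 2)
Factor λ_1 = (6, 0, 3, 1, 2, 4)
Factor λ_2 = (1, 3, 5, 1, 2, 6)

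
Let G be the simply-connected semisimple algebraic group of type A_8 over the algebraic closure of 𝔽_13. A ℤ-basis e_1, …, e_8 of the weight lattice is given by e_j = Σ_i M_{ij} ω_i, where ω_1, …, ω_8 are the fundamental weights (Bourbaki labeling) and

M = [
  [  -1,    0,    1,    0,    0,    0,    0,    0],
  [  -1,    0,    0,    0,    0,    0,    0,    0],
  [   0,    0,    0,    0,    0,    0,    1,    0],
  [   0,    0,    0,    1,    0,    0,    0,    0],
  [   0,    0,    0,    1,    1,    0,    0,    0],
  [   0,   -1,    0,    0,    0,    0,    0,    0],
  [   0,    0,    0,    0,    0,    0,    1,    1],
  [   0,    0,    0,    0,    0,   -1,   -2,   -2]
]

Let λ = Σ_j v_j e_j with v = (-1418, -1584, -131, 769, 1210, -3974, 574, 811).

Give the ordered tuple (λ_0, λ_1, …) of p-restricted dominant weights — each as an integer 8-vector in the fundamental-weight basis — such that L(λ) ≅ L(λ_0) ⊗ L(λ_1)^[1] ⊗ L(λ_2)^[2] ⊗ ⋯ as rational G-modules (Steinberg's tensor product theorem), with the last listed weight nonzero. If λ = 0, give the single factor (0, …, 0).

((0, 1, 2, 2, 3, 11, 7, 8), (8, 5, 5, 7, 9, 4, 2, 1), (7, 8, 3, 4, 11, 9, 8, 7))

Compute c_i = Σ_j M_{ij} v_j with v = (-1418, -1584, -131, 769, 1210, -3974, 574, 811):
  c_1 = -1*-1418 + 0*-1584 + 1*-131 + 0*769 + 0*1210 + 0*-3974 + 0*574 + 0*811 = 1287
  c_2 = -1*-1418 + 0*-1584 + 0*-131 + 0*769 + 0*1210 + 0*-3974 + 0*574 + 0*811 = 1418
  c_3 = 0*-1418 + 0*-1584 + 0*-131 + 0*769 + 0*1210 + 0*-3974 + 1*574 + 0*811 = 574
  c_4 = 0*-1418 + 0*-1584 + 0*-131 + 1*769 + 0*1210 + 0*-3974 + 0*574 + 0*811 = 769
  c_5 = 0*-1418 + 0*-1584 + 0*-131 + 1*769 + 1*1210 + 0*-3974 + 0*574 + 0*811 = 1979
  c_6 = 0*-1418 + -1*-1584 + 0*-131 + 0*769 + 0*1210 + 0*-3974 + 0*574 + 0*811 = 1584
  c_7 = 0*-1418 + 0*-1584 + 0*-131 + 0*769 + 0*1210 + 0*-3974 + 1*574 + 1*811 = 1385
  c_8 = 0*-1418 + 0*-1584 + 0*-131 + 0*769 + 0*1210 + -1*-3974 + -2*574 + -2*811 = 1204
Expand coordinatewise in base 13:
  c_1 = 1287 = 0·13^0 + 8·13^1 + 7·13^2
  c_2 = 1418 = 1·13^0 + 5·13^1 + 8·13^2
  c_3 = 574 = 2·13^0 + 5·13^1 + 3·13^2
  c_4 = 769 = 2·13^0 + 7·13^1 + 4·13^2
  c_5 = 1979 = 3·13^0 + 9·13^1 + 11·13^2
  c_6 = 1584 = 11·13^0 + 4·13^1 + 9·13^2
  c_7 = 1385 = 7·13^0 + 2·13^1 + 8·13^2
  c_8 = 1204 = 8·13^0 + 1·13^1 + 7·13^2
Factor λ_0 = (0, 1, 2, 2, 3, 11, 7, 8)
Factor λ_1 = (8, 5, 5, 7, 9, 4, 2, 1)
Factor λ_2 = (7, 8, 3, 4, 11, 9, 8, 7)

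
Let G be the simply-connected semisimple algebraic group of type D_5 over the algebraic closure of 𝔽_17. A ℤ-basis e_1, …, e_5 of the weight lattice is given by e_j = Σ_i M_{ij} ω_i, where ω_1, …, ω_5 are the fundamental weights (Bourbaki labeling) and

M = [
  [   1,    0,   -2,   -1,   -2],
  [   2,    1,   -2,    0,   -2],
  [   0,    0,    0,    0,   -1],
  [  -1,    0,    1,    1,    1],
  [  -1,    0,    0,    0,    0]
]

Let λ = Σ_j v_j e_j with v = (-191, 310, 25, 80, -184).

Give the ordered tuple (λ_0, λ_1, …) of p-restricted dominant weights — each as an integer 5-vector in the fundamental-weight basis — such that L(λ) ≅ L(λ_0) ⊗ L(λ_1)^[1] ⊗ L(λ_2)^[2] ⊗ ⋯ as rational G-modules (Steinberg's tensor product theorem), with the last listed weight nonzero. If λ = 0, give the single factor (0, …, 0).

((13, 8, 14, 10, 4), (2, 14, 10, 6, 11))

Compute c_i = Σ_j M_{ij} v_j with v = (-191, 310, 25, 80, -184):
  c_1 = (1)·(-191) + 0·310 + (-2)·(25) + (-1)·(80) + (-2)·(-184) = 47
  c_2 = (2)·(-191) + 1·310 + (-2)·(25) + 0·80 + (-2)·(-184) = 246
  c_3 = (0)·(-191) + 0·310 + 0·25 + 0·80 + (-1)·(-184) = 184
  c_4 = (-1)·(-191) + 0·310 + 1·25 + 1·80 + (1)·(-184) = 112
  c_5 = (-1)·(-191) + 0·310 + 0·25 + 0·80 + (0)·(-184) = 191
p = 17; digits c_i = Σ_j d_{ij}·17^j, 0 ≤ d_{ij} < 17:
  c_1 = 47 = 13·17^0 + 2·17^1
  c_2 = 246 = 8·17^0 + 14·17^1
  c_3 = 184 = 14·17^0 + 10·17^1
  c_4 = 112 = 10·17^0 + 6·17^1
  c_5 = 191 = 4·17^0 + 11·17^1
Factor λ_0 = (13, 8, 14, 10, 4)
Factor λ_1 = (2, 14, 10, 6, 11)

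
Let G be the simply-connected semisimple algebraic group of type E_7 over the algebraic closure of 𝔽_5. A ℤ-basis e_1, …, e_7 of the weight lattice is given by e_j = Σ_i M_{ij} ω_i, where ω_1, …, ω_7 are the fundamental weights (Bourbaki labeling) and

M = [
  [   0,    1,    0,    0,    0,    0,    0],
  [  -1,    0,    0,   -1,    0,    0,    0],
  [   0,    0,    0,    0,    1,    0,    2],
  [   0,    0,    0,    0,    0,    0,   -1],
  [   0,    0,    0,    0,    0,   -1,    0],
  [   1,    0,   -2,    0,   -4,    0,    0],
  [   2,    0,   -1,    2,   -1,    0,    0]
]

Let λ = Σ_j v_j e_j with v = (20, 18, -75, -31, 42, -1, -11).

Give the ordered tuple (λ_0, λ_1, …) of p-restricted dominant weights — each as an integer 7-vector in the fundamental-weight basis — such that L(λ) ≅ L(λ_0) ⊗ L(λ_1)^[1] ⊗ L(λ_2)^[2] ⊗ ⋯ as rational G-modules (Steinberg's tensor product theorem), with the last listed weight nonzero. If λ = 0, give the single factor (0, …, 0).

((3, 1, 0, 1, 1, 2, 1), (3, 2, 4, 2, 0, 0, 2))

Converting to the ω-basis (c_i = row i of M dotted with v = (20, 18, -75, -31, 42, -1, -11)):
  c_1 = 0*20 + 1*18 + 0*-75 + 0*-31 + 0*42 + 0*-1 + 0*-11 = 18
  c_2 = -1*20 + 0*18 + 0*-75 + -1*-31 + 0*42 + 0*-1 + 0*-11 = 11
  c_3 = 0*20 + 0*18 + 0*-75 + 0*-31 + 1*42 + 0*-1 + 2*-11 = 20
  c_4 = 0*20 + 0*18 + 0*-75 + 0*-31 + 0*42 + 0*-1 + -1*-11 = 11
  c_5 = 0*20 + 0*18 + 0*-75 + 0*-31 + 0*42 + -1*-1 + 0*-11 = 1
  c_6 = 1*20 + 0*18 + -2*-75 + 0*-31 + -4*42 + 0*-1 + 0*-11 = 2
  c_7 = 2*20 + 0*18 + -1*-75 + 2*-31 + -1*42 + 0*-1 + 0*-11 = 11
Base-5 expansion of each c_i:
  c_1 = 18 = 3·5^0 + 3·5^1
  c_2 = 11 = 1·5^0 + 2·5^1
  c_3 = 20 = 0·5^0 + 4·5^1
  c_4 = 11 = 1·5^0 + 2·5^1
  c_5 = 1 = 1·5^0
  c_6 = 2 = 2·5^0
  c_7 = 11 = 1·5^0 + 2·5^1
p-restricted factor λ_0 = (3, 1, 0, 1, 1, 2, 1)
p-restricted factor λ_1 = (3, 2, 4, 2, 0, 0, 2)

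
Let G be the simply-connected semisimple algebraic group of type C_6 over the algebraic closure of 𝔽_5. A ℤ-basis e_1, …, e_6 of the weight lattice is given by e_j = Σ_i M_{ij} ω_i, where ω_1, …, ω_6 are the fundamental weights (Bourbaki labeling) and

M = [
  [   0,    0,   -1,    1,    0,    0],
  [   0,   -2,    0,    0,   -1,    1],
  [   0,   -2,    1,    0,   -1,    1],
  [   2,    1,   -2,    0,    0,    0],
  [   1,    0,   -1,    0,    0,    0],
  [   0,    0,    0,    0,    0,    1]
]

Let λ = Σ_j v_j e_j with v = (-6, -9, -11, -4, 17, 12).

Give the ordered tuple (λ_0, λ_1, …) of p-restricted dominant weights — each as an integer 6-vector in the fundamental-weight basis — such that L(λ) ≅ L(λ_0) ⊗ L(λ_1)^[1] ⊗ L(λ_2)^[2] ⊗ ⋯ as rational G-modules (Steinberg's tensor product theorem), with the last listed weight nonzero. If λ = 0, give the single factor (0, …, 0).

Compute c_i = Σ_j M_{ij} v_j with v = (-6, -9, -11, -4, 17, 12):
  c_1 = (0)·(-6) + (0)·(-9) + (-1)·(-11) + (1)·(-4) + 0·17 + 0·12 = 7
  c_2 = (0)·(-6) + (-2)·(-9) + (0)·(-11) + (0)·(-4) + (-1)·(17) + 1·12 = 13
  c_3 = (0)·(-6) + (-2)·(-9) + (1)·(-11) + (0)·(-4) + (-1)·(17) + 1·12 = 2
  c_4 = (2)·(-6) + (1)·(-9) + (-2)·(-11) + (0)·(-4) + 0·17 + 0·12 = 1
  c_5 = (1)·(-6) + (0)·(-9) + (-1)·(-11) + (0)·(-4) + 0·17 + 0·12 = 5
  c_6 = (0)·(-6) + (0)·(-9) + (0)·(-11) + (0)·(-4) + 0·17 + 1·12 = 12
p = 5; digits c_i = Σ_j d_{ij}·5^j, 0 ≤ d_{ij} < 5:
  c_1 = 7 = 2·5^0 + 1·5^1
  c_2 = 13 = 3·5^0 + 2·5^1
  c_3 = 2 = 2·5^0
  c_4 = 1 = 1·5^0
  c_5 = 5 = 0·5^0 + 1·5^1
  c_6 = 12 = 2·5^0 + 2·5^1
p-restricted factor λ_0 = (2, 3, 2, 1, 0, 2)
p-restricted factor λ_1 = (1, 2, 0, 0, 1, 2)

((2, 3, 2, 1, 0, 2), (1, 2, 0, 0, 1, 2))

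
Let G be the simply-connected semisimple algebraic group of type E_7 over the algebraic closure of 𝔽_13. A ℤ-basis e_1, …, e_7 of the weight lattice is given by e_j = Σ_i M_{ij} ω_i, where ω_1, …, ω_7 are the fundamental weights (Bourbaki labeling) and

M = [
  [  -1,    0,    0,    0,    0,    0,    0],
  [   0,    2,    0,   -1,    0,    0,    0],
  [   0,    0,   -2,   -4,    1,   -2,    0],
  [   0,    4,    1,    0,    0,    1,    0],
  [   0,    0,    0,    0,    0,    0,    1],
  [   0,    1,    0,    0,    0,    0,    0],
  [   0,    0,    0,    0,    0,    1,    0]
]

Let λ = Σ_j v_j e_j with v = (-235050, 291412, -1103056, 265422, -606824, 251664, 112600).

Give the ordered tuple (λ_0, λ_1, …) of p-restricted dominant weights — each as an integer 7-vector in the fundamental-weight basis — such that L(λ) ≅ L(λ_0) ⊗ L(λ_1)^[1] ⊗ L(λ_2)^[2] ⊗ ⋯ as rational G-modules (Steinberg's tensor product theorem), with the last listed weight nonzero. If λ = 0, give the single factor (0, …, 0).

In the fundamental-weight basis, λ has coordinates c = M·v (v = (-235050, 291412, -1103056, 265422, -606824, 251664, 112600)):
  c_1 = (-1)·(-235050) + 0·291412 + (0)·(-1103056) + 0·265422 + (0)·(-606824) + 0·251664 + 0·112600 = 235050
  c_2 = (0)·(-235050) + 2·291412 + (0)·(-1103056) + (-1)·(265422) + (0)·(-606824) + 0·251664 + 0·112600 = 317402
  c_3 = (0)·(-235050) + 0·291412 + (-2)·(-1103056) + (-4)·(265422) + (1)·(-606824) + (-2)·(251664) + 0·112600 = 34272
  c_4 = (0)·(-235050) + 4·291412 + (1)·(-1103056) + 0·265422 + (0)·(-606824) + 1·251664 + 0·112600 = 314256
  c_5 = (0)·(-235050) + 0·291412 + (0)·(-1103056) + 0·265422 + (0)·(-606824) + 0·251664 + 1·112600 = 112600
  c_6 = (0)·(-235050) + 1·291412 + (0)·(-1103056) + 0·265422 + (0)·(-606824) + 0·251664 + 0·112600 = 291412
  c_7 = (0)·(-235050) + 0·291412 + (0)·(-1103056) + 0·265422 + (0)·(-606824) + 1·251664 + 0·112600 = 251664
Base-13 expansion of each c_i:
  c_1 = 235050 = 10·13^0 + 10·13^1 + 12·13^2 + 2·13^3 + 8·13^4
  c_2 = 317402 = 7·13^0 + 1·13^1 + 6·13^2 + 1·13^3 + 11·13^4
  c_3 = 34272 = 4·13^0 + 10·13^1 + 7·13^2 + 2·13^3 + 1·13^4
  c_4 = 314256 = 7·13^0 + 6·13^1 + 0·13^2 + 0·13^3 + 11·13^4
  c_5 = 112600 = 7·13^0 + 3·13^1 + 3·13^2 + 12·13^3 + 3·13^4
  c_6 = 291412 = 4·13^0 + 4·13^1 + 8·13^2 + 2·13^3 + 10·13^4
  c_7 = 251664 = 10·13^0 + 1·13^1 + 7·13^2 + 10·13^3 + 8·13^4
p-restricted factor λ_0 = (10, 7, 4, 7, 7, 4, 10)
p-restricted factor λ_1 = (10, 1, 10, 6, 3, 4, 1)
p-restricted factor λ_2 = (12, 6, 7, 0, 3, 8, 7)
p-restricted factor λ_3 = (2, 1, 2, 0, 12, 2, 10)
p-restricted factor λ_4 = (8, 11, 1, 11, 3, 10, 8)

((10, 7, 4, 7, 7, 4, 10), (10, 1, 10, 6, 3, 4, 1), (12, 6, 7, 0, 3, 8, 7), (2, 1, 2, 0, 12, 2, 10), (8, 11, 1, 11, 3, 10, 8))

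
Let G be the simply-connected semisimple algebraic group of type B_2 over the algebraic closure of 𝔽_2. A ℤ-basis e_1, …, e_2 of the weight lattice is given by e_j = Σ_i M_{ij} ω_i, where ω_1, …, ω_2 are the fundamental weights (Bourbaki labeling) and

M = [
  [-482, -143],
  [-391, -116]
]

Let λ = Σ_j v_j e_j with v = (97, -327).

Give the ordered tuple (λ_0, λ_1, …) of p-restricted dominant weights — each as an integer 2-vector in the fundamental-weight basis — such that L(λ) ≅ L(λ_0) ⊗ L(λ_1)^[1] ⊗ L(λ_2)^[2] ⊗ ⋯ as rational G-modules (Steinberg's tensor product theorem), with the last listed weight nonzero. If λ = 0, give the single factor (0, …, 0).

((1, 1), (1, 0), (1, 1))

Compute c_i = Σ_j M_{ij} v_j with v = (97, -327):
  c_1 = -482*97 + -143*-327 = 7
  c_2 = -391*97 + -116*-327 = 5
p = 2; digits c_i = Σ_j d_{ij}·2^j, 0 ≤ d_{ij} < 2:
  c_1 = 7 = 1·2^0 + 1·2^1 + 1·2^2
  c_2 = 5 = 1·2^0 + 0·2^1 + 1·2^2
Factor λ_0 = (1, 1)
Factor λ_1 = (1, 0)
Factor λ_2 = (1, 1)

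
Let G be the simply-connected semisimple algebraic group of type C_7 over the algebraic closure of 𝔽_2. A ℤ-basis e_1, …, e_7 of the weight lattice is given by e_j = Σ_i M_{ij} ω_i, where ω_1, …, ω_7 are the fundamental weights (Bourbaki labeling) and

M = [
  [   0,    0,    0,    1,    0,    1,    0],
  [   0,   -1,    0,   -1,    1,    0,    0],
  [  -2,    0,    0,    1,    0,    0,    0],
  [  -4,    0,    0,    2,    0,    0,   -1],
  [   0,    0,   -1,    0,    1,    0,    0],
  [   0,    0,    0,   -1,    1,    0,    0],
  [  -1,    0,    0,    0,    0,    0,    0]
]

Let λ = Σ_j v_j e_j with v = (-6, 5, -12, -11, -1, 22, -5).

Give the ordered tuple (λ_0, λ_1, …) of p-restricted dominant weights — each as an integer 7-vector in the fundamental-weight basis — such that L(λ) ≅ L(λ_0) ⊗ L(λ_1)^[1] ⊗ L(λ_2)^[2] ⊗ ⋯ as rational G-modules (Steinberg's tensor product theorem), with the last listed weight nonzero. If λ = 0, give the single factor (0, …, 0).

((1, 1, 1, 1, 1, 0, 0), (1, 0, 0, 1, 1, 1, 1), (0, 1, 0, 1, 0, 0, 1), (1, 0, 0, 0, 1, 1, 0))

ω-coordinates c = M·v, v = (-6, 5, -12, -11, -1, 22, -5):
  c_1 = (0)·(-6) + 0·5 + (0)·(-12) + (1)·(-11) + (0)·(-1) + 1·22 + (0)·(-5) = 11
  c_2 = (0)·(-6) + (-1)·(5) + (0)·(-12) + (-1)·(-11) + (1)·(-1) + 0·22 + (0)·(-5) = 5
  c_3 = (-2)·(-6) + 0·5 + (0)·(-12) + (1)·(-11) + (0)·(-1) + 0·22 + (0)·(-5) = 1
  c_4 = (-4)·(-6) + 0·5 + (0)·(-12) + (2)·(-11) + (0)·(-1) + 0·22 + (-1)·(-5) = 7
  c_5 = (0)·(-6) + 0·5 + (-1)·(-12) + (0)·(-11) + (1)·(-1) + 0·22 + (0)·(-5) = 11
  c_6 = (0)·(-6) + 0·5 + (0)·(-12) + (-1)·(-11) + (1)·(-1) + 0·22 + (0)·(-5) = 10
  c_7 = (-1)·(-6) + 0·5 + (0)·(-12) + (0)·(-11) + (0)·(-1) + 0·22 + (0)·(-5) = 6
Expand coordinatewise in base 2:
  c_1 = 11 = 1·2^0 + 1·2^1 + 0·2^2 + 1·2^3
  c_2 = 5 = 1·2^0 + 0·2^1 + 1·2^2
  c_3 = 1 = 1·2^0
  c_4 = 7 = 1·2^0 + 1·2^1 + 1·2^2
  c_5 = 11 = 1·2^0 + 1·2^1 + 0·2^2 + 1·2^3
  c_6 = 10 = 0·2^0 + 1·2^1 + 0·2^2 + 1·2^3
  c_7 = 6 = 0·2^0 + 1·2^1 + 1·2^2
p-restricted factor λ_0 = (1, 1, 1, 1, 1, 0, 0)
p-restricted factor λ_1 = (1, 0, 0, 1, 1, 1, 1)
p-restricted factor λ_2 = (0, 1, 0, 1, 0, 0, 1)
p-restricted factor λ_3 = (1, 0, 0, 0, 1, 1, 0)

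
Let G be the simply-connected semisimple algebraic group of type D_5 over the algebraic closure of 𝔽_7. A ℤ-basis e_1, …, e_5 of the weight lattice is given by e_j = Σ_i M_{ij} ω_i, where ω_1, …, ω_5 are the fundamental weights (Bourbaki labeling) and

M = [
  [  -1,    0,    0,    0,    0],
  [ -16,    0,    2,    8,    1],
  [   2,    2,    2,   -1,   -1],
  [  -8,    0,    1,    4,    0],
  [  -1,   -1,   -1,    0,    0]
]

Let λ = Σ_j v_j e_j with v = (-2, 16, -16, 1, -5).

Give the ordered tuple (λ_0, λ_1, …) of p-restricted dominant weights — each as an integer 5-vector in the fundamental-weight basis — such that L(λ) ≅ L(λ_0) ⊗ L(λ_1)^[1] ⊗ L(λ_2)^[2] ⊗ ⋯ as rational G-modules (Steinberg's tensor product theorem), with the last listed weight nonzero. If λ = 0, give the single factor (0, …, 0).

((2, 3, 0, 4, 2),)

ω-coordinates c = M·v, v = (-2, 16, -16, 1, -5):
  c_1 = -1*-2 + 0*16 + 0*-16 + 0*1 + 0*-5 = 2
  c_2 = -16*-2 + 0*16 + 2*-16 + 8*1 + 1*-5 = 3
  c_3 = 2*-2 + 2*16 + 2*-16 + -1*1 + -1*-5 = 0
  c_4 = -8*-2 + 0*16 + 1*-16 + 4*1 + 0*-5 = 4
  c_5 = -1*-2 + -1*16 + -1*-16 + 0*1 + 0*-5 = 2
p = 7; digits c_i = Σ_j d_{ij}·7^j, 0 ≤ d_{ij} < 7:
  c_1 = 2 = 2·7^0
  c_2 = 3 = 3·7^0
  c_3 = 0
  c_4 = 4 = 4·7^0
  c_5 = 2 = 2·7^0
p-restricted factor λ_0 = (2, 3, 0, 4, 2)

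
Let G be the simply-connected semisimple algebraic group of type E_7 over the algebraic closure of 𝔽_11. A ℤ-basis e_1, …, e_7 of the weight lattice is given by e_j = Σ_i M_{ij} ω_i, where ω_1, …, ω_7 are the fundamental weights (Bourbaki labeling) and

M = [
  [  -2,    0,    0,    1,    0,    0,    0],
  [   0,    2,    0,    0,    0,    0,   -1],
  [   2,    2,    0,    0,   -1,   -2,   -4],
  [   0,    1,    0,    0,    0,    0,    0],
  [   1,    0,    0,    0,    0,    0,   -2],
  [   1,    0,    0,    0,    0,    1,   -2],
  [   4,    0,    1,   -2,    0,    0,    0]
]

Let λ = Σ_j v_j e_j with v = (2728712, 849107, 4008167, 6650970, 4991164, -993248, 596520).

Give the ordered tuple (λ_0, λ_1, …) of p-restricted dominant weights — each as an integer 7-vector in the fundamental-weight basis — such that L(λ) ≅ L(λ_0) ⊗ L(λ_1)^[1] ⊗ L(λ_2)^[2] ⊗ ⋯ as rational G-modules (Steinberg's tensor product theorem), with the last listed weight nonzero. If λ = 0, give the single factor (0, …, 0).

ω-coordinates c = M·v, v = (2728712, 849107, 4008167, 6650970, 4991164, -993248, 596520):
  c_1 = (-2)·(2728712) + 0·849107 + 0·4008167 + 1·6650970 + 0·4991164 + (0)·(-993248) + 0·596520 = 1193546
  c_2 = 0·2728712 + 2·849107 + 0·4008167 + 0·6650970 + 0·4991164 + (0)·(-993248) + (-1)·(596520) = 1101694
  c_3 = 2·2728712 + 2·849107 + 0·4008167 + 0·6650970 + (-1)·(4991164) + (-2)·(-993248) + (-4)·(596520) = 1764890
  c_4 = 0·2728712 + 1·849107 + 0·4008167 + 0·6650970 + 0·4991164 + (0)·(-993248) + 0·596520 = 849107
  c_5 = 1·2728712 + 0·849107 + 0·4008167 + 0·6650970 + 0·4991164 + (0)·(-993248) + (-2)·(596520) = 1535672
  c_6 = 1·2728712 + 0·849107 + 0·4008167 + 0·6650970 + 0·4991164 + (1)·(-993248) + (-2)·(596520) = 542424
  c_7 = 4·2728712 + 0·849107 + 1·4008167 + (-2)·(6650970) + 0·4991164 + (0)·(-993248) + 0·596520 = 1621075
Expand coordinatewise in base 11:
  c_1 = 1193546 = 2·11^0 + 0·11^1 + 8·11^2 + 5·11^3 + 4·11^4 + 7·11^5
  c_2 = 1101694 = 0·11^0 + 10·11^1 + 7·11^2 + 2·11^3 + 9·11^4 + 6·11^5
  c_3 = 1764890 = 6·11^0 + 9·11^1 + 10·11^2 + 5·11^3 + 10·11^4 + 10·11^5
  c_4 = 849107 = 6·11^0 + 4·11^1 + 10·11^2 + 10·11^3 + 2·11^4 + 5·11^5
  c_5 = 1535672 = 6·11^0 + 5·11^1 + 8·11^2 + 9·11^3 + 5·11^4 + 9·11^5
  c_6 = 542424 = 3·11^0 + 9·11^1 + 5·11^2 + 0·11^3 + 4·11^4 + 3·11^5
  c_7 = 1621075 = 5·11^0 + 3·11^1 + 10·11^2 + 7·11^3 + 0·11^4 + 10·11^5
Factor λ_0 = (2, 0, 6, 6, 6, 3, 5)
Factor λ_1 = (0, 10, 9, 4, 5, 9, 3)
Factor λ_2 = (8, 7, 10, 10, 8, 5, 10)
Factor λ_3 = (5, 2, 5, 10, 9, 0, 7)
Factor λ_4 = (4, 9, 10, 2, 5, 4, 0)
Factor λ_5 = (7, 6, 10, 5, 9, 3, 10)

((2, 0, 6, 6, 6, 3, 5), (0, 10, 9, 4, 5, 9, 3), (8, 7, 10, 10, 8, 5, 10), (5, 2, 5, 10, 9, 0, 7), (4, 9, 10, 2, 5, 4, 0), (7, 6, 10, 5, 9, 3, 10))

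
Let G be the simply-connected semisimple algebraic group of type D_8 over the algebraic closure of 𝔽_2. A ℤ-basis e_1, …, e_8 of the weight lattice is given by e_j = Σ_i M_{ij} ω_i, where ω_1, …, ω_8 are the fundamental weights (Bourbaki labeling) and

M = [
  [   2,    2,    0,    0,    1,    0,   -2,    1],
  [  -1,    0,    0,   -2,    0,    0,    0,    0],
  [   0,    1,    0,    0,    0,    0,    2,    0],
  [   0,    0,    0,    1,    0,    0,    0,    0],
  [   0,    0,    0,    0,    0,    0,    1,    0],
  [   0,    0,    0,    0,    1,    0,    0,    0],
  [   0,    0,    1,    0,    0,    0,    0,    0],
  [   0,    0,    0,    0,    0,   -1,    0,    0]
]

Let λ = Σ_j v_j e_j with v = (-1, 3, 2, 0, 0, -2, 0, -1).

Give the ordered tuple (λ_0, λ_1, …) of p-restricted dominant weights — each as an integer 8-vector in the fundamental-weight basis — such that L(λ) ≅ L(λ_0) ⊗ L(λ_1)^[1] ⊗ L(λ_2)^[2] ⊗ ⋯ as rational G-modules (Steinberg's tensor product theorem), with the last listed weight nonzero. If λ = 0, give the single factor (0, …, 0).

Change of basis e → ω: c = M·v where v = (-1, 3, 2, 0, 0, -2, 0, -1):
  c_1 = 2*-1 + 2*3 + 0*2 + 0*0 + 1*0 + 0*-2 + -2*0 + 1*-1 = 3
  c_2 = -1*-1 + 0*3 + 0*2 + -2*0 + 0*0 + 0*-2 + 0*0 + 0*-1 = 1
  c_3 = 0*-1 + 1*3 + 0*2 + 0*0 + 0*0 + 0*-2 + 2*0 + 0*-1 = 3
  c_4 = 0*-1 + 0*3 + 0*2 + 1*0 + 0*0 + 0*-2 + 0*0 + 0*-1 = 0
  c_5 = 0*-1 + 0*3 + 0*2 + 0*0 + 0*0 + 0*-2 + 1*0 + 0*-1 = 0
  c_6 = 0*-1 + 0*3 + 0*2 + 0*0 + 1*0 + 0*-2 + 0*0 + 0*-1 = 0
  c_7 = 0*-1 + 0*3 + 1*2 + 0*0 + 0*0 + 0*-2 + 0*0 + 0*-1 = 2
  c_8 = 0*-1 + 0*3 + 0*2 + 0*0 + 0*0 + -1*-2 + 0*0 + 0*-1 = 2
Expand coordinatewise in base 2:
  c_1 = 3 = 1·2^0 + 1·2^1
  c_2 = 1 = 1·2^0
  c_3 = 3 = 1·2^0 + 1·2^1
  c_4 = 0
  c_5 = 0
  c_6 = 0
  c_7 = 2 = 0·2^0 + 1·2^1
  c_8 = 2 = 0·2^0 + 1·2^1
Factor λ_0 = (1, 1, 1, 0, 0, 0, 0, 0)
Factor λ_1 = (1, 0, 1, 0, 0, 0, 1, 1)

((1, 1, 1, 0, 0, 0, 0, 0), (1, 0, 1, 0, 0, 0, 1, 1))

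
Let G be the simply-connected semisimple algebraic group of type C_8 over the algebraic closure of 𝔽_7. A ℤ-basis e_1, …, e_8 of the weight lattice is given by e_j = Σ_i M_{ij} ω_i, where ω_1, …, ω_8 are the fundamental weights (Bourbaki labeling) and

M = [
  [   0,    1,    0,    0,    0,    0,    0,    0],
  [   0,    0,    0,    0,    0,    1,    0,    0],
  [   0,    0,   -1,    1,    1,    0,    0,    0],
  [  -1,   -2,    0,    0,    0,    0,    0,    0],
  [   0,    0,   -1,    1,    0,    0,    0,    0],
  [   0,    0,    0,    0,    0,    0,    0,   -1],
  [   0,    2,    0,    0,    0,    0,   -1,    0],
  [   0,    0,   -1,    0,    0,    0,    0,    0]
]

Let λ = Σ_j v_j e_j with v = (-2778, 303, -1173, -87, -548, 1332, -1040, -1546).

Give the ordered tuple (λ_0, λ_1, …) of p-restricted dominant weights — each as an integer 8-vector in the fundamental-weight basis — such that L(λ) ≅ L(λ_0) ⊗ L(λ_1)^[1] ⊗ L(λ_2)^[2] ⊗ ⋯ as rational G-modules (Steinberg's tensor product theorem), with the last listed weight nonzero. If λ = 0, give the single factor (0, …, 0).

In the fundamental-weight basis, λ has coordinates c = M·v (v = (-2778, 303, -1173, -87, -548, 1332, -1040, -1546)):
  c_1 = (0)·(-2778) + (1)·(303) + (0)·(-1173) + (0)·(-87) + (0)·(-548) + (0)·(1332) + (0)·(-1040) + (0)·(-1546) = 303
  c_2 = (0)·(-2778) + (0)·(303) + (0)·(-1173) + (0)·(-87) + (0)·(-548) + (1)·(1332) + (0)·(-1040) + (0)·(-1546) = 1332
  c_3 = (0)·(-2778) + (0)·(303) + (-1)·(-1173) + (1)·(-87) + (1)·(-548) + (0)·(1332) + (0)·(-1040) + (0)·(-1546) = 538
  c_4 = (-1)·(-2778) + (-2)·(303) + (0)·(-1173) + (0)·(-87) + (0)·(-548) + (0)·(1332) + (0)·(-1040) + (0)·(-1546) = 2172
  c_5 = (0)·(-2778) + (0)·(303) + (-1)·(-1173) + (1)·(-87) + (0)·(-548) + (0)·(1332) + (0)·(-1040) + (0)·(-1546) = 1086
  c_6 = (0)·(-2778) + (0)·(303) + (0)·(-1173) + (0)·(-87) + (0)·(-548) + (0)·(1332) + (0)·(-1040) + (-1)·(-1546) = 1546
  c_7 = (0)·(-2778) + (2)·(303) + (0)·(-1173) + (0)·(-87) + (0)·(-548) + (0)·(1332) + (-1)·(-1040) + (0)·(-1546) = 1646
  c_8 = (0)·(-2778) + (0)·(303) + (-1)·(-1173) + (0)·(-87) + (0)·(-548) + (0)·(1332) + (0)·(-1040) + (0)·(-1546) = 1173
Expand coordinatewise in base 7:
  c_1 = 303 = 2·7^0 + 1·7^1 + 6·7^2
  c_2 = 1332 = 2·7^0 + 1·7^1 + 6·7^2 + 3·7^3
  c_3 = 538 = 6·7^0 + 6·7^1 + 3·7^2 + 1·7^3
  c_4 = 2172 = 2·7^0 + 2·7^1 + 2·7^2 + 6·7^3
  c_5 = 1086 = 1·7^0 + 1·7^1 + 1·7^2 + 3·7^3
  c_6 = 1546 = 6·7^0 + 3·7^1 + 3·7^2 + 4·7^3
  c_7 = 1646 = 1·7^0 + 4·7^1 + 5·7^2 + 4·7^3
  c_8 = 1173 = 4·7^0 + 6·7^1 + 2·7^2 + 3·7^3
Factor λ_0 = (2, 2, 6, 2, 1, 6, 1, 4)
Factor λ_1 = (1, 1, 6, 2, 1, 3, 4, 6)
Factor λ_2 = (6, 6, 3, 2, 1, 3, 5, 2)
Factor λ_3 = (0, 3, 1, 6, 3, 4, 4, 3)

((2, 2, 6, 2, 1, 6, 1, 4), (1, 1, 6, 2, 1, 3, 4, 6), (6, 6, 3, 2, 1, 3, 5, 2), (0, 3, 1, 6, 3, 4, 4, 3))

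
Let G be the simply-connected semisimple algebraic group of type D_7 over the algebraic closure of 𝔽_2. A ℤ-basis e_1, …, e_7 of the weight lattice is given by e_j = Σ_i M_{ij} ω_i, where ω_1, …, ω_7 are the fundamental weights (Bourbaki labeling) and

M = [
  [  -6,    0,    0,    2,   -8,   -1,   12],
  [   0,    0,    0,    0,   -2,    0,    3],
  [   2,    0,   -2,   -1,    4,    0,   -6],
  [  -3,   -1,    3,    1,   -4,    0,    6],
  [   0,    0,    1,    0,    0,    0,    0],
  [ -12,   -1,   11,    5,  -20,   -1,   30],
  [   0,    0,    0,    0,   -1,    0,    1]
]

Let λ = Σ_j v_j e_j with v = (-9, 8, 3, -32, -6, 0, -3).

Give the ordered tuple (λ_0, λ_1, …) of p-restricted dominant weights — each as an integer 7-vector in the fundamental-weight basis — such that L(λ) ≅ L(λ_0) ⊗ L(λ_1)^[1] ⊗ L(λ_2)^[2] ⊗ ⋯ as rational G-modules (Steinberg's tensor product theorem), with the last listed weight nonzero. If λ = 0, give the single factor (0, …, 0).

((0, 1, 0, 0, 1, 1, 1), (1, 1, 1, 1, 1, 1, 1))

ω-coordinates c = M·v, v = (-9, 8, 3, -32, -6, 0, -3):
  c_1 = (-6)·(-9) + (0)·(8) + (0)·(3) + (2)·(-32) + (-8)·(-6) + (-1)·(0) + (12)·(-3) = 2
  c_2 = (0)·(-9) + (0)·(8) + (0)·(3) + (0)·(-32) + (-2)·(-6) + (0)·(0) + (3)·(-3) = 3
  c_3 = (2)·(-9) + (0)·(8) + (-2)·(3) + (-1)·(-32) + (4)·(-6) + (0)·(0) + (-6)·(-3) = 2
  c_4 = (-3)·(-9) + (-1)·(8) + (3)·(3) + (1)·(-32) + (-4)·(-6) + (0)·(0) + (6)·(-3) = 2
  c_5 = (0)·(-9) + (0)·(8) + (1)·(3) + (0)·(-32) + (0)·(-6) + (0)·(0) + (0)·(-3) = 3
  c_6 = (-12)·(-9) + (-1)·(8) + (11)·(3) + (5)·(-32) + (-20)·(-6) + (-1)·(0) + (30)·(-3) = 3
  c_7 = (0)·(-9) + (0)·(8) + (0)·(3) + (0)·(-32) + (-1)·(-6) + (0)·(0) + (1)·(-3) = 3
Writing each c_i in base p = 2:
  c_1 = 2 = 0·2^0 + 1·2^1
  c_2 = 3 = 1·2^0 + 1·2^1
  c_3 = 2 = 0·2^0 + 1·2^1
  c_4 = 2 = 0·2^0 + 1·2^1
  c_5 = 3 = 1·2^0 + 1·2^1
  c_6 = 3 = 1·2^0 + 1·2^1
  c_7 = 3 = 1·2^0 + 1·2^1
Factor λ_0 = (0, 1, 0, 0, 1, 1, 1)
Factor λ_1 = (1, 1, 1, 1, 1, 1, 1)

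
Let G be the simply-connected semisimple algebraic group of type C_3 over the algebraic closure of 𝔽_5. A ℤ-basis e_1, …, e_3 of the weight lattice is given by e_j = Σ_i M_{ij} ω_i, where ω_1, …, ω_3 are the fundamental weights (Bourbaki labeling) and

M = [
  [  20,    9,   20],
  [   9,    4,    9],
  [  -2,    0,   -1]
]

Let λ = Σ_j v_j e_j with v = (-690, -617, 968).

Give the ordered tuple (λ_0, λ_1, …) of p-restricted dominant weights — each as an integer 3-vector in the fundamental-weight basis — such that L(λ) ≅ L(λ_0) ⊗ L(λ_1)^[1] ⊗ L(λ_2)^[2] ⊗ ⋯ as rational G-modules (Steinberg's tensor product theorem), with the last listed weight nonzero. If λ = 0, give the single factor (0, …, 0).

((2, 4, 2), (1, 1, 2), (0, 1, 1), (0, 0, 3))

Converting to the ω-basis (c_i = row i of M dotted with v = (-690, -617, 968)):
  c_1 = 20*-690 + 9*-617 + 20*968 = 7
  c_2 = 9*-690 + 4*-617 + 9*968 = 34
  c_3 = -2*-690 + 0*-617 + -1*968 = 412
Writing each c_i in base p = 5:
  c_1 = 7 = 2·5^0 + 1·5^1
  c_2 = 34 = 4·5^0 + 1·5^1 + 1·5^2
  c_3 = 412 = 2·5^0 + 2·5^1 + 1·5^2 + 3·5^3
p-restricted factor λ_0 = (2, 4, 2)
p-restricted factor λ_1 = (1, 1, 2)
p-restricted factor λ_2 = (0, 1, 1)
p-restricted factor λ_3 = (0, 0, 3)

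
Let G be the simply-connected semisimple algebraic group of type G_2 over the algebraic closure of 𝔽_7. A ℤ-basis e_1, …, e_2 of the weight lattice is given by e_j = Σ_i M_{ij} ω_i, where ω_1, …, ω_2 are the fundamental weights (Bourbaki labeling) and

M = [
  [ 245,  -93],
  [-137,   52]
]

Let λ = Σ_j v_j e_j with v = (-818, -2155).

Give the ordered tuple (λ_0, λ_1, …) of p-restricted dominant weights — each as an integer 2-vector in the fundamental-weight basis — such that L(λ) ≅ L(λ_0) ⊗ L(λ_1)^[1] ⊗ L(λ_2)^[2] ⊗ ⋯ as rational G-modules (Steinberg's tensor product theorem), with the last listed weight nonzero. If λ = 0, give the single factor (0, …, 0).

Converting to the ω-basis (c_i = row i of M dotted with v = (-818, -2155)):
  c_1 = (245)·(-818) + (-93)·(-2155) = 5
  c_2 = (-137)·(-818) + (52)·(-2155) = 6
Expand coordinatewise in base 7:
  c_1 = 5 = 5·7^0
  c_2 = 6 = 6·7^0
λ_0 = (5, 6)

((5, 6),)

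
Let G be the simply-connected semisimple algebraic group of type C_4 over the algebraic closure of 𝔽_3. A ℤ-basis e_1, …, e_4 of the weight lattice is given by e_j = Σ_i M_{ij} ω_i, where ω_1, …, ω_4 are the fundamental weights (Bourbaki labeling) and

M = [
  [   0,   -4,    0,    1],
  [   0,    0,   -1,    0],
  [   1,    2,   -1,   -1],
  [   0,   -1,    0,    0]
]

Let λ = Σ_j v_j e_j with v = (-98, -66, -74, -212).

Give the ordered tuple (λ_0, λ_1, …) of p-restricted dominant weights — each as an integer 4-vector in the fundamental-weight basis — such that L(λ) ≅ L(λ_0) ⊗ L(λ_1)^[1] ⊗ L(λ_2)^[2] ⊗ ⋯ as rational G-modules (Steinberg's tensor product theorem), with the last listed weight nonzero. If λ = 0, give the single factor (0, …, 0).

((1, 2, 2, 0), (2, 0, 0, 1), (2, 2, 0, 1), (1, 2, 2, 2))

Change of basis e → ω: c = M·v where v = (-98, -66, -74, -212):
  c_1 = (0)·(-98) + (-4)·(-66) + (0)·(-74) + (1)·(-212) = 52
  c_2 = (0)·(-98) + (0)·(-66) + (-1)·(-74) + (0)·(-212) = 74
  c_3 = (1)·(-98) + (2)·(-66) + (-1)·(-74) + (-1)·(-212) = 56
  c_4 = (0)·(-98) + (-1)·(-66) + (0)·(-74) + (0)·(-212) = 66
Writing each c_i in base p = 3:
  c_1 = 52 = 1·3^0 + 2·3^1 + 2·3^2 + 1·3^3
  c_2 = 74 = 2·3^0 + 0·3^1 + 2·3^2 + 2·3^3
  c_3 = 56 = 2·3^0 + 0·3^1 + 0·3^2 + 2·3^3
  c_4 = 66 = 0·3^0 + 1·3^1 + 1·3^2 + 2·3^3
λ_0 = (1, 2, 2, 0)
λ_1 = (2, 0, 0, 1)
λ_2 = (2, 2, 0, 1)
λ_3 = (1, 2, 2, 2)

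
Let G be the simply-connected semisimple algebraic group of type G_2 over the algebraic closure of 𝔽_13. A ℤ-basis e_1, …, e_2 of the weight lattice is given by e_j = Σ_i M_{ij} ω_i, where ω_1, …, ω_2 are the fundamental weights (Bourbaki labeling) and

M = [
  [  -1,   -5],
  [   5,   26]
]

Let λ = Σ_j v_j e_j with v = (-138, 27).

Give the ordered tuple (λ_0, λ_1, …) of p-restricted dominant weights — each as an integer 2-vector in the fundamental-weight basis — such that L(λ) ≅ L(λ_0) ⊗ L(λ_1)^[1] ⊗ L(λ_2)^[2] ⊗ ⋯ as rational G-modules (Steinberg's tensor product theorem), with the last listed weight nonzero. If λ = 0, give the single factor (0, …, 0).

((3, 12),)

ω-coordinates c = M·v, v = (-138, 27):
  c_1 = (-1)·(-138) + (-5)·(27) = 3
  c_2 = (5)·(-138) + 26·27 = 12
Base-13 expansion of each c_i:
  c_1 = 3 = 3·13^0
  c_2 = 12 = 12·13^0
λ_0 = (3, 12)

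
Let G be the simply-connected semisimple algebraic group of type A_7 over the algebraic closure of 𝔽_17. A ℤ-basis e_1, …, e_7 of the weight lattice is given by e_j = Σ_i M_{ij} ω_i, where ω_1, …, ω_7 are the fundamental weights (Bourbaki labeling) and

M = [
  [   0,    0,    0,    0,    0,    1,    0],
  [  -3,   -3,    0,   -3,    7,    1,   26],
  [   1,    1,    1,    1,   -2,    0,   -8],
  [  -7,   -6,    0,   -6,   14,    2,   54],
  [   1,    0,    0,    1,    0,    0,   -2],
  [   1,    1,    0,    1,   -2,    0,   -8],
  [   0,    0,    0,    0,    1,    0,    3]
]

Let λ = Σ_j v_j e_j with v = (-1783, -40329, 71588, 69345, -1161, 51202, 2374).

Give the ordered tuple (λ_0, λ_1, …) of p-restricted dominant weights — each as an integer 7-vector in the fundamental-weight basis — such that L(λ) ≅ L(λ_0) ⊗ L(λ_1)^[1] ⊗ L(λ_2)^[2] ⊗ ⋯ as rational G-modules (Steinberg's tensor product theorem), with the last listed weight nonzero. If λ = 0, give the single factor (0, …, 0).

Change of basis e → ω: c = M·v where v = (-1783, -40329, 71588, 69345, -1161, 51202, 2374):
  c_1 = (0)·(-1783) + (0)·(-40329) + (0)·(71588) + (0)·(69345) + (0)·(-1161) + (1)·(51202) + (0)·(2374) = 51202
  c_2 = (-3)·(-1783) + (-3)·(-40329) + (0)·(71588) + (-3)·(69345) + (7)·(-1161) + (1)·(51202) + (26)·(2374) = 23100
  c_3 = (1)·(-1783) + (1)·(-40329) + (1)·(71588) + (1)·(69345) + (-2)·(-1161) + (0)·(51202) + (-8)·(2374) = 82151
  c_4 = (-7)·(-1783) + (-6)·(-40329) + (0)·(71588) + (-6)·(69345) + (14)·(-1161) + (2)·(51202) + (54)·(2374) = 52731
  c_5 = (1)·(-1783) + (0)·(-40329) + (0)·(71588) + (1)·(69345) + (0)·(-1161) + (0)·(51202) + (-2)·(2374) = 62814
  c_6 = (1)·(-1783) + (1)·(-40329) + (0)·(71588) + (1)·(69345) + (-2)·(-1161) + (0)·(51202) + (-8)·(2374) = 10563
  c_7 = (0)·(-1783) + (0)·(-40329) + (0)·(71588) + (0)·(69345) + (1)·(-1161) + (0)·(51202) + (3)·(2374) = 5961
Writing each c_i in base p = 17:
  c_1 = 51202 = 15·17^0 + 2·17^1 + 7·17^2 + 10·17^3
  c_2 = 23100 = 14·17^0 + 15·17^1 + 11·17^2 + 4·17^3
  c_3 = 82151 = 7·17^0 + 4·17^1 + 12·17^2 + 16·17^3
  c_4 = 52731 = 14·17^0 + 7·17^1 + 12·17^2 + 10·17^3
  c_5 = 62814 = 16·17^0 + 5·17^1 + 13·17^2 + 12·17^3
  c_6 = 10563 = 6·17^0 + 9·17^1 + 2·17^2 + 2·17^3
  c_7 = 5961 = 11·17^0 + 10·17^1 + 3·17^2 + 1·17^3
λ_0 = (15, 14, 7, 14, 16, 6, 11)
λ_1 = (2, 15, 4, 7, 5, 9, 10)
λ_2 = (7, 11, 12, 12, 13, 2, 3)
λ_3 = (10, 4, 16, 10, 12, 2, 1)

((15, 14, 7, 14, 16, 6, 11), (2, 15, 4, 7, 5, 9, 10), (7, 11, 12, 12, 13, 2, 3), (10, 4, 16, 10, 12, 2, 1))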